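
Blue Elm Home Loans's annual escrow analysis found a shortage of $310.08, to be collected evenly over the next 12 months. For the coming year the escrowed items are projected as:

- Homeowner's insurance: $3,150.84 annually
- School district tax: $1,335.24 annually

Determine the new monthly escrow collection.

$399.68

Homeowner's insurance — $3,150.84
School district tax — $1,335.24
Yearly total = $4,486.08
Per month = $4,486.08 ÷ 12 = $373.84
Shortage spread = $310.08 / 12 = $25.84/mo
New monthly escrow = $373.84 + $25.84 = $399.68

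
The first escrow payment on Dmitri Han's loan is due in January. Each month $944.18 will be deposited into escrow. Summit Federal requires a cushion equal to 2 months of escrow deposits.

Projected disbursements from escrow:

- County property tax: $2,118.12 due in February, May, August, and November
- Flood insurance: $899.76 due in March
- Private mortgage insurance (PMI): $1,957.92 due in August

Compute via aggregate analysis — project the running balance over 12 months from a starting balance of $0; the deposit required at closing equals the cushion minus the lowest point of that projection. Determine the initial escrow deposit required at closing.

Cushion = 2 × $944.18 = $1,888.36
Trial balance (start $0, +$944.18 each month, − disbursements):
  Jan: +$944.18 → $944.18
  Feb: +$944.18 − $2,118.12 → -$229.76
  Mar: +$944.18 − $899.76 → -$185.34
  Apr: +$944.18 → $758.84
  May: +$944.18 − $2,118.12 → -$415.10
  Jun: +$944.18 → $529.08
  Jul: +$944.18 → $1,473.26
  Aug: +$944.18 − $4,076.04 → -$1,658.60
  Sep: +$944.18 → -$714.42
  Oct: +$944.18 → $229.76
  Nov: +$944.18 − $2,118.12 → -$944.18
  Dec: +$944.18 → $0.00
Lowest trial balance = -$1,658.60 (Aug)
Initial deposit = cushion − low point = $1,888.36 − (-$1,658.60) = $3,546.96

$3,546.96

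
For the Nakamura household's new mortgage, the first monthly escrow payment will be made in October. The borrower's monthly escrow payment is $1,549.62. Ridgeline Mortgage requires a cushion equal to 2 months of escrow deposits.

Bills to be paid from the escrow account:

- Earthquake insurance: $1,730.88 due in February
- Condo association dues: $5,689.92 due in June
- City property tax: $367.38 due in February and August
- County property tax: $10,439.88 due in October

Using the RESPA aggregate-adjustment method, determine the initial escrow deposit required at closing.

$11,989.50

Cushion = 2 × $1,549.62 = $3,099.24
Trial balance (start $0, +$1,549.62 each month, − disbursements):
  Oct: +$1,549.62 − $10,439.88 → -$8,890.26
  Nov: +$1,549.62 → -$7,340.64
  Dec: +$1,549.62 → -$5,791.02
  Jan: +$1,549.62 → -$4,241.40
  Feb: +$1,549.62 − $2,098.26 → -$4,790.04
  Mar: +$1,549.62 → -$3,240.42
  Apr: +$1,549.62 → -$1,690.80
  May: +$1,549.62 → -$141.18
  Jun: +$1,549.62 − $5,689.92 → -$4,281.48
  Jul: +$1,549.62 → -$2,731.86
  Aug: +$1,549.62 − $367.38 → -$1,549.62
  Sep: +$1,549.62 → $0.00
Lowest trial balance = -$8,890.26 (Oct)
Initial deposit = cushion − low point = $3,099.24 − (-$8,890.26) = $11,989.50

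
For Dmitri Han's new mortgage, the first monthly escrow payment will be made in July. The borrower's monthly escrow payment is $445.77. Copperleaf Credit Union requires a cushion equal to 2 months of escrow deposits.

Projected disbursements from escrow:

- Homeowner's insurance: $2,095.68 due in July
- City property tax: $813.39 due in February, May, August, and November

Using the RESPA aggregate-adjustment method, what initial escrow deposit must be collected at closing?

$2,909.07

Cushion = 2 × $445.77 = $891.54
Trial balance (start $0, +$445.77 each month, − disbursements):
  Jul: +$445.77 − $2,095.68 → -$1,649.91
  Aug: +$445.77 − $813.39 → -$2,017.53
  Sep: +$445.77 → -$1,571.76
  Oct: +$445.77 → -$1,125.99
  Nov: +$445.77 − $813.39 → -$1,493.61
  Dec: +$445.77 → -$1,047.84
  Jan: +$445.77 → -$602.07
  Feb: +$445.77 − $813.39 → -$969.69
  Mar: +$445.77 → -$523.92
  Apr: +$445.77 → -$78.15
  May: +$445.77 − $813.39 → -$445.77
  Jun: +$445.77 → $0.00
Lowest trial balance = -$2,017.53 (Aug)
Initial deposit = cushion − low point = $891.54 − (-$2,017.53) = $2,909.07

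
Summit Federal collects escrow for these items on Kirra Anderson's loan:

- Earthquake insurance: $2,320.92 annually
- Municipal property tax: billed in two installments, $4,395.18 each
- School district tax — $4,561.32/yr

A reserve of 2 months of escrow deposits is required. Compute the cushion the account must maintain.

$2,612.10

Earthquake insurance = $2,320.92 per year
Municipal property tax = $4,395.18 × 2 = $8,790.36 per year
School district tax = $4,561.32 per year
Combined annual = $2,320.92 + $8,790.36 + $4,561.32 = $15,672.60
Monthly escrow = $15,672.60 ÷ 12 = $1,306.05
Cushion = 2 × $1,306.05 = $2,612.10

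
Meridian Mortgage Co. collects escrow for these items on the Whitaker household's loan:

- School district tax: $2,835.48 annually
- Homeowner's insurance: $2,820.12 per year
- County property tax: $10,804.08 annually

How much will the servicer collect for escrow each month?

School district tax: $2,835.48 per year
Homeowner's insurance: $2,820.12 per year
County property tax: $10,804.08 per year
Total per year = $16,459.68
Per month = $16,459.68 ÷ 12 = $1,371.64

$1,371.64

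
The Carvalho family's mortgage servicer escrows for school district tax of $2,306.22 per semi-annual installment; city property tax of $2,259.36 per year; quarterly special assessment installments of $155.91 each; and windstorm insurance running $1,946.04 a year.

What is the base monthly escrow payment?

School district tax: $2,306.22 × 2 = $4,612.44/yr
City property tax: $2,259.36/yr
Special assessment: $155.91 × 4 = $623.64/yr
Windstorm insurance: $1,946.04/yr
Annual escrow total = $4,612.44 + $2,259.36 + $623.64 + $1,946.04 = $9,441.48
Monthly escrow = $9,441.48 / 12 = $786.79

$786.79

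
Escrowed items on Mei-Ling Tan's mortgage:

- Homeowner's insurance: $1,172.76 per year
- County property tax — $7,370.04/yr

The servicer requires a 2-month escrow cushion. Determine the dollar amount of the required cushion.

Homeowner's insurance — $1,172.76 per year
County property tax — $7,370.04 per year
Yearly total = $8,542.80
Monthly = $8,542.80 ÷ 12 = $711.90
Cushion = 2 × $711.90 = $1,423.80

$1,423.80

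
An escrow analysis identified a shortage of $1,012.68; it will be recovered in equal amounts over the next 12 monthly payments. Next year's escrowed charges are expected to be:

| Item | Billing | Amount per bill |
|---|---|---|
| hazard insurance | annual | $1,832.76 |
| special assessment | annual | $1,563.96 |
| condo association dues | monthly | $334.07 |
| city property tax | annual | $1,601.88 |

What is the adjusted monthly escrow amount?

$835.01

Hazard insurance = $1,832.76/yr
Special assessment = $1,563.96/yr
Condo association dues = $334.07 × 12 = $4,008.84/yr
City property tax = $1,601.88/yr
Annual escrow total = $1,832.76 + $1,563.96 + $4,008.84 + $1,601.88 = $9,007.44
Monthly = $9,007.44 / 12 = $750.62
Shortage per month = $1,012.68 / 12 = $84.39
Adjusted monthly = $750.62 + $84.39 = $835.01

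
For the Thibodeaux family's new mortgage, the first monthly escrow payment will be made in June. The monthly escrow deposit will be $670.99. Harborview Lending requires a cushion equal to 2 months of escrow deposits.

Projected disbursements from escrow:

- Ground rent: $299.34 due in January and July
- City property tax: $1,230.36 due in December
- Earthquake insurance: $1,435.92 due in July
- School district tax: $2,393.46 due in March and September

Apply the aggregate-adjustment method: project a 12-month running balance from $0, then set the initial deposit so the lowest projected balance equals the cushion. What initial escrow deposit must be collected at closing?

Cushion = 2 × $670.99 = $1,341.98
Trial balance (start $0, +$670.99 each month, − disbursements):
  Jun: +$670.99 → $670.99
  Jul: +$670.99 − $1,735.26 → -$393.28
  Aug: +$670.99 → $277.71
  Sep: +$670.99 − $2,393.46 → -$1,444.76
  Oct: +$670.99 → -$773.77
  Nov: +$670.99 → -$102.78
  Dec: +$670.99 − $1,230.36 → -$662.15
  Jan: +$670.99 − $299.34 → -$290.50
  Feb: +$670.99 → $380.49
  Mar: +$670.99 − $2,393.46 → -$1,341.98
  Apr: +$670.99 → -$670.99
  May: +$670.99 → $0.00
Lowest trial balance = -$1,444.76 (Sep)
Initial deposit = cushion − low point = $1,341.98 − (-$1,444.76) = $2,786.74

$2,786.74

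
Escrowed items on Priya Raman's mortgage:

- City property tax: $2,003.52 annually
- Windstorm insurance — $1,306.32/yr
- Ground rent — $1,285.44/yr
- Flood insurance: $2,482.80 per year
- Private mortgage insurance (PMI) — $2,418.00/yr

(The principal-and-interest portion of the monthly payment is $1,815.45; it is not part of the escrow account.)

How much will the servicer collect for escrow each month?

City property tax = $2,003.52
Windstorm insurance = $1,306.32
Ground rent = $1,285.44
Flood insurance = $2,482.80
Private mortgage insurance (PMI) = $2,418.00
Total annual escrow = $2,003.52 + $1,306.32 + $1,285.44 + $2,482.80 + $2,418.00 = $9,496.08
Base monthly escrow = $9,496.08 ÷ 12 = $791.34

$791.34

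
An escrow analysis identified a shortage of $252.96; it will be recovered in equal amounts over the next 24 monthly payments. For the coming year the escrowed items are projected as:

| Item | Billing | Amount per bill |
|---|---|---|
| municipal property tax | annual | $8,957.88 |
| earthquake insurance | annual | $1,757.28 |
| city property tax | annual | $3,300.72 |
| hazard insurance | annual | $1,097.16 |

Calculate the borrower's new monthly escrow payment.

$1,269.96

Municipal property tax = $8,957.88
Earthquake insurance = $1,757.28
City property tax = $3,300.72
Hazard insurance = $1,097.16
Annual escrow total = $15,113.04
Per month = $15,113.04 ÷ 12 = $1,259.42
Shortage per month = $252.96 ÷ 24 = $10.54
Adjusted monthly = $1,259.42 + $10.54 = $1,269.96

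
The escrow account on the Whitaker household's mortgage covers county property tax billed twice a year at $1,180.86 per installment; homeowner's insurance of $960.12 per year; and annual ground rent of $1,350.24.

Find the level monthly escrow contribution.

County property tax = $1,180.86 × 2 = $2,361.72 annually
Homeowner's insurance = $960.12 annually
Ground rent = $1,350.24 annually
Total per year = $4,672.08
Base monthly escrow = $4,672.08 / 12 = $389.34

$389.34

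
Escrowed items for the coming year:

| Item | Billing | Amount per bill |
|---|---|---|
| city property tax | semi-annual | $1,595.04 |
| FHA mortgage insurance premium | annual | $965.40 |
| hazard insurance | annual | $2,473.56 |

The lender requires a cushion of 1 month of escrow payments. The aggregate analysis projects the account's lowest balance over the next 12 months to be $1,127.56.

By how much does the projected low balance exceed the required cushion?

City property tax: $1,595.04 × 2 = $3,190.08
FHA mortgage insurance premium: $965.40
Hazard insurance: $2,473.56
Annual escrow total = $6,629.04
Monthly escrow = $6,629.04 / 12 = $552.42
Required cushion = 1 × $552.42 = $552.42
Surplus = $1,127.56 − $552.42 = $575.14

$575.14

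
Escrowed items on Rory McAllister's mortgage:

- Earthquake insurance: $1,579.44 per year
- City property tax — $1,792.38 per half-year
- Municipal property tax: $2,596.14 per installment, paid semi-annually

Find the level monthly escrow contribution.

Earthquake insurance: $1,579.44/yr
City property tax: $1,792.38 × 2 = $3,584.76/yr
Municipal property tax: $2,596.14 × 2 = $5,192.28/yr
Yearly total = $10,356.48
Monthly escrow = $10,356.48 ÷ 12 = $863.04

$863.04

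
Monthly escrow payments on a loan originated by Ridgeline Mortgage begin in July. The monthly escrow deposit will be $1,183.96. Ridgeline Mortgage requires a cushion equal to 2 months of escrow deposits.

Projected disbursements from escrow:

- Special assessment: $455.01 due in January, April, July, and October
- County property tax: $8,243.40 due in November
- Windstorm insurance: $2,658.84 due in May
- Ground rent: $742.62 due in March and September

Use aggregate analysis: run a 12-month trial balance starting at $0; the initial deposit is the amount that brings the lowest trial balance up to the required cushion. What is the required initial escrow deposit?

Cushion = 2 × $1,183.96 = $2,367.92
Trial balance (start $0, +$1,183.96 each month, − disbursements):
  Jul: +$1,183.96 − $455.01 → $728.95
  Aug: +$1,183.96 → $1,912.91
  Sep: +$1,183.96 − $742.62 → $2,354.25
  Oct: +$1,183.96 − $455.01 → $3,083.20
  Nov: +$1,183.96 − $8,243.40 → -$3,976.24
  Dec: +$1,183.96 → -$2,792.28
  Jan: +$1,183.96 − $455.01 → -$2,063.33
  Feb: +$1,183.96 → -$879.37
  Mar: +$1,183.96 − $742.62 → -$438.03
  Apr: +$1,183.96 − $455.01 → $290.92
  May: +$1,183.96 − $2,658.84 → -$1,183.96
  Jun: +$1,183.96 → $0.00
Lowest trial balance = -$3,976.24 (Nov)
Initial deposit = cushion − low point = $2,367.92 − (-$3,976.24) = $6,344.16

$6,344.16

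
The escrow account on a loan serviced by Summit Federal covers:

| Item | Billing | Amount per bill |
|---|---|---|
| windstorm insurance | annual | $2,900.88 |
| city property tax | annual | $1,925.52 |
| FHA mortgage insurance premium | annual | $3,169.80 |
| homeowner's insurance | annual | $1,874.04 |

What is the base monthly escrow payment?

Windstorm insurance: $2,900.88 per year
City property tax: $1,925.52 per year
FHA mortgage insurance premium: $3,169.80 per year
Homeowner's insurance: $1,874.04 per year
Combined annual = $2,900.88 + $1,925.52 + $3,169.80 + $1,874.04 = $9,870.24
Base monthly escrow = $9,870.24 ÷ 12 = $822.52

$822.52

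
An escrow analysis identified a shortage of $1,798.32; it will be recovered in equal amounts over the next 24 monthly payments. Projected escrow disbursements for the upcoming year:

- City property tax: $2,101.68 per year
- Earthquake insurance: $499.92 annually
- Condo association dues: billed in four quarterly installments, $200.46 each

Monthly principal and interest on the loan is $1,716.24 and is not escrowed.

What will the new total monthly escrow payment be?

$358.55

City property tax = $2,101.68 annually
Earthquake insurance = $499.92 annually
Condo association dues = $200.46 × 4 = $801.84 annually
Combined annual = $3,403.44
Base monthly escrow = $3,403.44 ÷ 12 = $283.62
Shortage spread = $1,798.32 / 24 = $74.93/mo
Adjusted monthly = $283.62 + $74.93 = $358.55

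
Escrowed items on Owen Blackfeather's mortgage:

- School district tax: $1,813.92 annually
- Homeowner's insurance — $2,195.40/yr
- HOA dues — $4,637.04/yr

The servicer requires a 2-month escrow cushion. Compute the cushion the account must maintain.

School district tax — $1,813.92/yr
Homeowner's insurance — $2,195.40/yr
HOA dues — $4,637.04/yr
Annual escrow total = $8,646.36
Monthly = $8,646.36 / 12 = $720.53
Reserve = 2 × $720.53 = $1,441.06

$1,441.06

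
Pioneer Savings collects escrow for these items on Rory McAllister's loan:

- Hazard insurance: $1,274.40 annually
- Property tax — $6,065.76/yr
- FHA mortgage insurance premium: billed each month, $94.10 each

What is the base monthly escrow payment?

$705.78

Hazard insurance = $1,274.40/yr
Property tax = $6,065.76/yr
FHA mortgage insurance premium = $94.10 × 12 = $1,129.20/yr
Combined annual = $8,469.36
Base monthly escrow = $8,469.36 ÷ 12 = $705.78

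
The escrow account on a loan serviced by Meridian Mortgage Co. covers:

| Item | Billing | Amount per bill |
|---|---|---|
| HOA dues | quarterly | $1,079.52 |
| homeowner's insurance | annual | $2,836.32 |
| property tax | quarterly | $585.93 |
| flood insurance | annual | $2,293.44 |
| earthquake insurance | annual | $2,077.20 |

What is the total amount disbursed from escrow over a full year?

HOA dues = $1,079.52 × 4 = $4,318.08 annually
Homeowner's insurance = $2,836.32 annually
Property tax = $585.93 × 4 = $2,343.72 annually
Flood insurance = $2,293.44 annually
Earthquake insurance = $2,077.20 annually
Total per year = $4,318.08 + $2,836.32 + $2,343.72 + $2,293.44 + $2,077.20 = $13,868.76

$13,868.76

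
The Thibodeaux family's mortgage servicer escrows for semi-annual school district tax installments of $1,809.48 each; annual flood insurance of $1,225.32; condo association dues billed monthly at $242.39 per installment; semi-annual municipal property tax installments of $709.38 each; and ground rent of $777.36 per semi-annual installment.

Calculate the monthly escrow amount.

$893.87

School district tax = $1,809.48 × 2 = $3,618.96
Flood insurance = $1,225.32
Condo association dues = $242.39 × 12 = $2,908.68
Municipal property tax = $709.38 × 2 = $1,418.76
Ground rent = $777.36 × 2 = $1,554.72
Combined annual = $3,618.96 + $1,225.32 + $2,908.68 + $1,418.76 + $1,554.72 = $10,726.44
Monthly = $10,726.44 ÷ 12 = $893.87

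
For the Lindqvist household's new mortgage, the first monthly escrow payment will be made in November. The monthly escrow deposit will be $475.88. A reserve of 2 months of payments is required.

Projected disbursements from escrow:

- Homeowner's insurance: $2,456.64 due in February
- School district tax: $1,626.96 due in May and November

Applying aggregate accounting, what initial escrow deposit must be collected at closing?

$3,331.16

Cushion = 2 × $475.88 = $951.76
Trial balance (start $0, +$475.88 each month, − disbursements):
  Nov: +$475.88 − $1,626.96 → -$1,151.08
  Dec: +$475.88 → -$675.20
  Jan: +$475.88 → -$199.32
  Feb: +$475.88 − $2,456.64 → -$2,180.08
  Mar: +$475.88 → -$1,704.20
  Apr: +$475.88 → -$1,228.32
  May: +$475.88 − $1,626.96 → -$2,379.40
  Jun: +$475.88 → -$1,903.52
  Jul: +$475.88 → -$1,427.64
  Aug: +$475.88 → -$951.76
  Sep: +$475.88 → -$475.88
  Oct: +$475.88 → $0.00
Lowest trial balance = -$2,379.40 (May)
Initial deposit = cushion − low point = $951.76 − (-$2,379.40) = $3,331.16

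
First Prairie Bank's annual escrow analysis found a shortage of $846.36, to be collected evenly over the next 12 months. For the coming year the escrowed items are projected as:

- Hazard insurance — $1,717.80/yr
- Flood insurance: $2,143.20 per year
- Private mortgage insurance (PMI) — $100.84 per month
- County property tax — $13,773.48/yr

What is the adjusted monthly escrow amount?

$1,640.91

Hazard insurance = $1,717.80
Flood insurance = $2,143.20
Private mortgage insurance (PMI) = $100.84 × 12 = $1,210.08
County property tax = $13,773.48
Total per year = $18,844.56
Monthly = $18,844.56 / 12 = $1,570.38
Shortage spread = $846.36 / 12 = $70.53/mo
Adjusted monthly = $1,570.38 + $70.53 = $1,640.91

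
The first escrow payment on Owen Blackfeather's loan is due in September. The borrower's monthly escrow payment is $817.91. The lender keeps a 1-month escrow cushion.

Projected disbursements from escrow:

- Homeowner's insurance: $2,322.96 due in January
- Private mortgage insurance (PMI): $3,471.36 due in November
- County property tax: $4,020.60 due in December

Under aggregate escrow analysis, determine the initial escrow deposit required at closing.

$6,543.28

Cushion = 1 × $817.91 = $817.91
Trial balance (start $0, +$817.91 each month, − disbursements):
  Sep: +$817.91 → $817.91
  Oct: +$817.91 → $1,635.82
  Nov: +$817.91 − $3,471.36 → -$1,017.63
  Dec: +$817.91 − $4,020.60 → -$4,220.32
  Jan: +$817.91 − $2,322.96 → -$5,725.37
  Feb: +$817.91 → -$4,907.46
  Mar: +$817.91 → -$4,089.55
  Apr: +$817.91 → -$3,271.64
  May: +$817.91 → -$2,453.73
  Jun: +$817.91 → -$1,635.82
  Jul: +$817.91 → -$817.91
  Aug: +$817.91 → $0.00
Lowest trial balance = -$5,725.37 (Jan)
Initial deposit = cushion − low point = $817.91 − (-$5,725.37) = $6,543.28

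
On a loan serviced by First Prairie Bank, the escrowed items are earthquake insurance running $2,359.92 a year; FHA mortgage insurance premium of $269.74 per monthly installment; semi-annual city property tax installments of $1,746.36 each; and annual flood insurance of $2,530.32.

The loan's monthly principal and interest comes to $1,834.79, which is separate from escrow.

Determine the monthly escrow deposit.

Earthquake insurance — $2,359.92/yr
FHA mortgage insurance premium — $269.74 × 12 = $3,236.88/yr
City property tax — $1,746.36 × 2 = $3,492.72/yr
Flood insurance — $2,530.32/yr
Annual escrow total = $2,359.92 + $3,236.88 + $3,492.72 + $2,530.32 = $11,619.84
Monthly = $11,619.84 ÷ 12 = $968.32

$968.32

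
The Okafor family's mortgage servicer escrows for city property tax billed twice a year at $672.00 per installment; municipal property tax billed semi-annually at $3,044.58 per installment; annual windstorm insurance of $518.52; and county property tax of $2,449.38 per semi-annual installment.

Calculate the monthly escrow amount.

City property tax: $672.00 × 2 = $1,344.00/yr
Municipal property tax: $3,044.58 × 2 = $6,089.16/yr
Windstorm insurance: $518.52/yr
County property tax: $2,449.38 × 2 = $4,898.76/yr
Total annual escrow = $1,344.00 + $6,089.16 + $518.52 + $4,898.76 = $12,850.44
Base monthly escrow = $12,850.44 / 12 = $1,070.87

$1,070.87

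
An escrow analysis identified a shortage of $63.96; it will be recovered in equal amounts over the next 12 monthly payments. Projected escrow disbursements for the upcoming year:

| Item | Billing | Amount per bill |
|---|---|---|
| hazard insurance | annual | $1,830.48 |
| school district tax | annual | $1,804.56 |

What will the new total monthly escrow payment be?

Hazard insurance: $1,830.48 per year
School district tax: $1,804.56 per year
Annual escrow total = $1,830.48 + $1,804.56 = $3,635.04
Monthly = $3,635.04 ÷ 12 = $302.92
Shortage per month = $63.96 ÷ 12 = $5.33
Adjusted monthly = $302.92 + $5.33 = $308.25

$308.25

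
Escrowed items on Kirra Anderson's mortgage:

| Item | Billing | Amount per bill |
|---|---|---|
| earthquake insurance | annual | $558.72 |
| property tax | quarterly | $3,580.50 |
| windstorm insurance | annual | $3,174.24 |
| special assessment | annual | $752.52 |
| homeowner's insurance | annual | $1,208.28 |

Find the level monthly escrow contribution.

Earthquake insurance: $558.72 per year
Property tax: $3,580.50 × 4 = $14,322.00 per year
Windstorm insurance: $3,174.24 per year
Special assessment: $752.52 per year
Homeowner's insurance: $1,208.28 per year
Total per year = $20,015.76
Base monthly escrow = $20,015.76 ÷ 12 = $1,667.98

$1,667.98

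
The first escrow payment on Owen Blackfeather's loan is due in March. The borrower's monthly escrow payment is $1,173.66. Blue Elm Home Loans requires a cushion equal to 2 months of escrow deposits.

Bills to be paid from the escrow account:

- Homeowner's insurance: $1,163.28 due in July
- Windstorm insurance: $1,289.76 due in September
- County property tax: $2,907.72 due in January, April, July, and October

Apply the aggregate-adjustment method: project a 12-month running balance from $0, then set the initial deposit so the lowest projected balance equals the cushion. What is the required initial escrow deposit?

$4,134.24

Cushion = 2 × $1,173.66 = $2,347.32
Trial balance (start $0, +$1,173.66 each month, − disbursements):
  Mar: +$1,173.66 → $1,173.66
  Apr: +$1,173.66 − $2,907.72 → -$560.40
  May: +$1,173.66 → $613.26
  Jun: +$1,173.66 → $1,786.92
  Jul: +$1,173.66 − $4,071.00 → -$1,110.42
  Aug: +$1,173.66 → $63.24
  Sep: +$1,173.66 − $1,289.76 → -$52.86
  Oct: +$1,173.66 − $2,907.72 → -$1,786.92
  Nov: +$1,173.66 → -$613.26
  Dec: +$1,173.66 → $560.40
  Jan: +$1,173.66 − $2,907.72 → -$1,173.66
  Feb: +$1,173.66 → $0.00
Lowest trial balance = -$1,786.92 (Oct)
Initial deposit = cushion − low point = $2,347.32 − (-$1,786.92) = $4,134.24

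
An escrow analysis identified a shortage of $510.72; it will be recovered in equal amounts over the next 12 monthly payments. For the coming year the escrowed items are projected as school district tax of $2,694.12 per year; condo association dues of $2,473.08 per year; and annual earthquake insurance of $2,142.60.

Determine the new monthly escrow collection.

School district tax: $2,694.12 per year
Condo association dues: $2,473.08 per year
Earthquake insurance: $2,142.60 per year
Combined annual = $7,309.80
Per month = $7,309.80 / 12 = $609.15
Shortage spread = $510.72 ÷ 12 = $42.56/mo
New monthly escrow = $609.15 + $42.56 = $651.71

$651.71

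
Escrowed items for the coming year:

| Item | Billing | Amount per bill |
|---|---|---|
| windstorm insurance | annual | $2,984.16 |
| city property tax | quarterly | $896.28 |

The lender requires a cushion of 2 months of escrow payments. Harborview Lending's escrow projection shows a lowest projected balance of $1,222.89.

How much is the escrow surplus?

Windstorm insurance — $2,984.16
City property tax — $896.28 × 4 = $3,585.12
Annual escrow total = $6,569.28
Monthly escrow = $6,569.28 / 12 = $547.44
Required cushion = 2 × $547.44 = $1,094.88
Surplus = $1,222.89 − $1,094.88 = $128.01

$128.01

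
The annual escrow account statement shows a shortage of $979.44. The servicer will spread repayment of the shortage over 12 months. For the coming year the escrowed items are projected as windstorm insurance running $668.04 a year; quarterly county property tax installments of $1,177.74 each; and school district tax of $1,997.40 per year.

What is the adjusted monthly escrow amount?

Windstorm insurance: $668.04 per year
County property tax: $1,177.74 × 4 = $4,710.96 per year
School district tax: $1,997.40 per year
Total annual escrow = $7,376.40
Per month = $7,376.40 / 12 = $614.70
Shortage per month = $979.44 ÷ 12 = $81.62
Adjusted monthly = $614.70 + $81.62 = $696.32

$696.32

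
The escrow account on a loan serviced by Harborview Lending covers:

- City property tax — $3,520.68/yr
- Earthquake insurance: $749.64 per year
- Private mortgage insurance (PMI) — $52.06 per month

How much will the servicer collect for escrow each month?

City property tax = $3,520.68 per year
Earthquake insurance = $749.64 per year
Private mortgage insurance (PMI) = $52.06 × 12 = $624.72 per year
Annual escrow total = $3,520.68 + $749.64 + $624.72 = $4,895.04
Base monthly escrow = $4,895.04 ÷ 12 = $407.92

$407.92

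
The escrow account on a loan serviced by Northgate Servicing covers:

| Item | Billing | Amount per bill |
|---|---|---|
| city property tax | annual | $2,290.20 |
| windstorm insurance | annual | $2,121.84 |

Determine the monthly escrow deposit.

City property tax = $2,290.20 annually
Windstorm insurance = $2,121.84 annually
Annual escrow total = $4,412.04
Per month = $4,412.04 ÷ 12 = $367.67

$367.67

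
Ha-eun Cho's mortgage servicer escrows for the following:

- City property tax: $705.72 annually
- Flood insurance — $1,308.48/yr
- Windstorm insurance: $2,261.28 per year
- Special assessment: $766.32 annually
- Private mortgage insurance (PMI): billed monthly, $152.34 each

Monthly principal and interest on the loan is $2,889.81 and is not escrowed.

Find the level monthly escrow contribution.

City property tax = $705.72 annually
Flood insurance = $1,308.48 annually
Windstorm insurance = $2,261.28 annually
Special assessment = $766.32 annually
Private mortgage insurance (PMI) = $152.34 × 12 = $1,828.08 annually
Total per year = $705.72 + $1,308.48 + $2,261.28 + $766.32 + $1,828.08 = $6,869.88
Monthly = $6,869.88 ÷ 12 = $572.49

$572.49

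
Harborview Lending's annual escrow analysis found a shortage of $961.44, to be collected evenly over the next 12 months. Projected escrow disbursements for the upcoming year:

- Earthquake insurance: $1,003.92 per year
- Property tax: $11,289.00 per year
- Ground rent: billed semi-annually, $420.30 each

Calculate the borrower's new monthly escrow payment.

$1,174.58

Earthquake insurance: $1,003.92/yr
Property tax: $11,289.00/yr
Ground rent: $420.30 × 2 = $840.60/yr
Total annual escrow = $1,003.92 + $11,289.00 + $840.60 = $13,133.52
Monthly escrow = $13,133.52 / 12 = $1,094.46
Shortage spread = $961.44 ÷ 12 = $80.12/mo
New monthly escrow = $1,094.46 + $80.12 = $1,174.58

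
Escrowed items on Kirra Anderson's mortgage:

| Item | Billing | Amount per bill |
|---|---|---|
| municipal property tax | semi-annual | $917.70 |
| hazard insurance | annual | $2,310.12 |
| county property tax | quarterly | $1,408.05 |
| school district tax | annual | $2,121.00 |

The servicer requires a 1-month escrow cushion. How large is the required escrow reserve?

$991.56

Municipal property tax: $917.70 × 2 = $1,835.40
Hazard insurance: $2,310.12
County property tax: $1,408.05 × 4 = $5,632.20
School district tax: $2,121.00
Combined annual = $1,835.40 + $2,310.12 + $5,632.20 + $2,121.00 = $11,898.72
Monthly = $11,898.72 ÷ 12 = $991.56
Cushion = 1 × $991.56 = $991.56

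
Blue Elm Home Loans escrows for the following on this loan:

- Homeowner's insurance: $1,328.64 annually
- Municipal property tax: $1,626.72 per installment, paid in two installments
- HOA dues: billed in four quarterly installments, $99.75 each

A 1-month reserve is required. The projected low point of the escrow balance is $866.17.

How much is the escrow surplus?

$451.08

Homeowner's insurance — $1,328.64 annually
Municipal property tax — $1,626.72 × 2 = $3,253.44 annually
HOA dues — $99.75 × 4 = $399.00 annually
Total annual escrow = $4,981.08
Monthly escrow = $4,981.08 / 12 = $415.09
Required reserve = 1 × $415.09 = $415.09
Surplus = $866.17 − $415.09 = $451.08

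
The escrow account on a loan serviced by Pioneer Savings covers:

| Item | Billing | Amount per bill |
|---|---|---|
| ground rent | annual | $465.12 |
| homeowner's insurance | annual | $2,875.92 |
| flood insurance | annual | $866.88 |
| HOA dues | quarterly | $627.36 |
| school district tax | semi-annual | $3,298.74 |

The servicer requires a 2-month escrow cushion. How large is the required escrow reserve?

$2,219.14

Ground rent: $465.12 per year
Homeowner's insurance: $2,875.92 per year
Flood insurance: $866.88 per year
HOA dues: $627.36 × 4 = $2,509.44 per year
School district tax: $3,298.74 × 2 = $6,597.48 per year
Yearly total = $465.12 + $2,875.92 + $866.88 + $2,509.44 + $6,597.48 = $13,314.84
Per month = $13,314.84 ÷ 12 = $1,109.57
Cushion = 2 × $1,109.57 = $2,219.14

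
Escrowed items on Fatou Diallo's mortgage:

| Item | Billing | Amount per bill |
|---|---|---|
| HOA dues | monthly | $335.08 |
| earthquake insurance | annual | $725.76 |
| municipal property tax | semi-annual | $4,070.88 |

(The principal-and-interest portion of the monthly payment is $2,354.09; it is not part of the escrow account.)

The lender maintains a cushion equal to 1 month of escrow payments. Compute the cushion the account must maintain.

$1,074.04

HOA dues = $335.08 × 12 = $4,020.96/yr
Earthquake insurance = $725.76/yr
Municipal property tax = $4,070.88 × 2 = $8,141.76/yr
Annual escrow total = $4,020.96 + $725.76 + $8,141.76 = $12,888.48
Per month = $12,888.48 / 12 = $1,074.04
Cushion = 1 × $1,074.04 = $1,074.04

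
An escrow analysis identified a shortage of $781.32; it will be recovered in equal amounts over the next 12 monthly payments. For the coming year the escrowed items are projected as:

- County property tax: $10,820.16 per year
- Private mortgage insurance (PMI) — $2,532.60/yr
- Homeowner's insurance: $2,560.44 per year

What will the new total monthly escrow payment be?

$1,391.21

County property tax — $10,820.16 per year
Private mortgage insurance (PMI) — $2,532.60 per year
Homeowner's insurance — $2,560.44 per year
Total per year = $10,820.16 + $2,532.60 + $2,560.44 = $15,913.20
Monthly escrow = $15,913.20 / 12 = $1,326.10
Shortage spread = $781.32 / 12 = $65.11/mo
New monthly escrow = $1,326.10 + $65.11 = $1,391.21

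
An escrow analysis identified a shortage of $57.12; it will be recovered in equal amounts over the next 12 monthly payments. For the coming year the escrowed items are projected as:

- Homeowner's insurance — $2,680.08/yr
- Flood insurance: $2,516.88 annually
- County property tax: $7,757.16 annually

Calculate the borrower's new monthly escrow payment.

Homeowner's insurance — $2,680.08 annually
Flood insurance — $2,516.88 annually
County property tax — $7,757.16 annually
Total annual escrow = $12,954.12
Base monthly escrow = $12,954.12 / 12 = $1,079.51
Shortage spread = $57.12 / 12 = $4.76/mo
New monthly escrow = $1,079.51 + $4.76 = $1,084.27

$1,084.27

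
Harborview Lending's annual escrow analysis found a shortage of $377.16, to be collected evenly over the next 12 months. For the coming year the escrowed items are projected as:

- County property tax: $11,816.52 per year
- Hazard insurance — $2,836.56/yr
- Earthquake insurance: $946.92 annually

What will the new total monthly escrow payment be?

$1,331.43

County property tax: $11,816.52/yr
Hazard insurance: $2,836.56/yr
Earthquake insurance: $946.92/yr
Total annual escrow = $11,816.52 + $2,836.56 + $946.92 = $15,600.00
Base monthly escrow = $15,600.00 ÷ 12 = $1,300.00
Shortage spread = $377.16 / 12 = $31.43/mo
Adjusted monthly = $1,300.00 + $31.43 = $1,331.43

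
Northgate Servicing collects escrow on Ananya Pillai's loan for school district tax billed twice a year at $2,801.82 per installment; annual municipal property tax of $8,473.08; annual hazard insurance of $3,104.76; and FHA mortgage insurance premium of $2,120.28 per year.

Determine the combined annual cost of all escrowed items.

$19,301.76

School district tax = $2,801.82 × 2 = $5,603.64
Municipal property tax = $8,473.08
Hazard insurance = $3,104.76
FHA mortgage insurance premium = $2,120.28
Combined annual = $19,301.76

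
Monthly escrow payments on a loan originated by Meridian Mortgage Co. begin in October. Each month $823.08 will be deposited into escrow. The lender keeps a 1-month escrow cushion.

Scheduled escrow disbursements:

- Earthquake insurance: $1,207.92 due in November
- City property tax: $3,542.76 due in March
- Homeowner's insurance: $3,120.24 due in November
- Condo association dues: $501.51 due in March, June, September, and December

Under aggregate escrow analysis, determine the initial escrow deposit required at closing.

Cushion = 1 × $823.08 = $823.08
Trial balance (start $0, +$823.08 each month, − disbursements):
  Oct: +$823.08 → $823.08
  Nov: +$823.08 − $4,328.16 → -$2,682.00
  Dec: +$823.08 − $501.51 → -$2,360.43
  Jan: +$823.08 → -$1,537.35
  Feb: +$823.08 → -$714.27
  Mar: +$823.08 − $4,044.27 → -$3,935.46
  Apr: +$823.08 → -$3,112.38
  May: +$823.08 → -$2,289.30
  Jun: +$823.08 − $501.51 → -$1,967.73
  Jul: +$823.08 → -$1,144.65
  Aug: +$823.08 → -$321.57
  Sep: +$823.08 − $501.51 → $0.00
Lowest trial balance = -$3,935.46 (Mar)
Initial deposit = cushion − low point = $823.08 − (-$3,935.46) = $4,758.54

$4,758.54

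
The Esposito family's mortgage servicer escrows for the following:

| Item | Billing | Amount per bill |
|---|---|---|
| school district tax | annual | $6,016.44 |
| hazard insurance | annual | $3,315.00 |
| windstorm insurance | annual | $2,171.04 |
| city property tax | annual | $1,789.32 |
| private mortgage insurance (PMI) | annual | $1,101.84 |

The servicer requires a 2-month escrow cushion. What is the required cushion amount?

School district tax — $6,016.44 per year
Hazard insurance — $3,315.00 per year
Windstorm insurance — $2,171.04 per year
City property tax — $1,789.32 per year
Private mortgage insurance (PMI) — $1,101.84 per year
Yearly total = $6,016.44 + $3,315.00 + $2,171.04 + $1,789.32 + $1,101.84 = $14,393.64
Monthly = $14,393.64 ÷ 12 = $1,199.47
Reserve = 2 × $1,199.47 = $2,398.94

$2,398.94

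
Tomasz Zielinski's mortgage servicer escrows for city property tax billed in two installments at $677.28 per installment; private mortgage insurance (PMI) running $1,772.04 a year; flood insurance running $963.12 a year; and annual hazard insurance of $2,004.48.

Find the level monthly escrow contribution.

$507.85

City property tax: $677.28 × 2 = $1,354.56/yr
Private mortgage insurance (PMI): $1,772.04/yr
Flood insurance: $963.12/yr
Hazard insurance: $2,004.48/yr
Total annual escrow = $6,094.20
Monthly escrow = $6,094.20 ÷ 12 = $507.85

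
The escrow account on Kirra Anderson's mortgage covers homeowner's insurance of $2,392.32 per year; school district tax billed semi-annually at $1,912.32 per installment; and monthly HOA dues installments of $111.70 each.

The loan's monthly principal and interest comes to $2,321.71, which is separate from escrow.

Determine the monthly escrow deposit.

$629.78

Homeowner's insurance — $2,392.32 annually
School district tax — $1,912.32 × 2 = $3,824.64 annually
HOA dues — $111.70 × 12 = $1,340.40 annually
Annual escrow total = $7,557.36
Monthly = $7,557.36 / 12 = $629.78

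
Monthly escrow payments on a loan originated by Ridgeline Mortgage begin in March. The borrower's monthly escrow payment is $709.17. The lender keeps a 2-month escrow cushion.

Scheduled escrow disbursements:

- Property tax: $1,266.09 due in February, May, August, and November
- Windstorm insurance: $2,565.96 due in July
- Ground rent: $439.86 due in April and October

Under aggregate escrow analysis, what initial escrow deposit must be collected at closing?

Cushion = 2 × $709.17 = $1,418.34
Trial balance (start $0, +$709.17 each month, − disbursements):
  Mar: +$709.17 → $709.17
  Apr: +$709.17 − $439.86 → $978.48
  May: +$709.17 − $1,266.09 → $421.56
  Jun: +$709.17 → $1,130.73
  Jul: +$709.17 − $2,565.96 → -$726.06
  Aug: +$709.17 − $1,266.09 → -$1,282.98
  Sep: +$709.17 → -$573.81
  Oct: +$709.17 − $439.86 → -$304.50
  Nov: +$709.17 − $1,266.09 → -$861.42
  Dec: +$709.17 → -$152.25
  Jan: +$709.17 → $556.92
  Feb: +$709.17 − $1,266.09 → $0.00
Lowest trial balance = -$1,282.98 (Aug)
Initial deposit = cushion − low point = $1,418.34 − (-$1,282.98) = $2,701.32

$2,701.32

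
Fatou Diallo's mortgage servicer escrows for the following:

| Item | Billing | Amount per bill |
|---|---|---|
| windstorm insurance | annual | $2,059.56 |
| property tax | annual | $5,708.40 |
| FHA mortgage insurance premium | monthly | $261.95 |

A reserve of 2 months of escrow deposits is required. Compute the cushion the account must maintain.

Windstorm insurance — $2,059.56 per year
Property tax — $5,708.40 per year
FHA mortgage insurance premium — $261.95 × 12 = $3,143.40 per year
Total per year = $2,059.56 + $5,708.40 + $3,143.40 = $10,911.36
Base monthly escrow = $10,911.36 ÷ 12 = $909.28
Required cushion = 2 × $909.28 = $1,818.56

$1,818.56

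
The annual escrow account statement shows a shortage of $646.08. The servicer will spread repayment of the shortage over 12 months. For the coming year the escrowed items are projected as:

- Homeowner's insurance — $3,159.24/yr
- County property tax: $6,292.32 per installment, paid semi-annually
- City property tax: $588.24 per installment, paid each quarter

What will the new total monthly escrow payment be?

$1,561.91

Homeowner's insurance: $3,159.24 per year
County property tax: $6,292.32 × 2 = $12,584.64 per year
City property tax: $588.24 × 4 = $2,352.96 per year
Combined annual = $3,159.24 + $12,584.64 + $2,352.96 = $18,096.84
Per month = $18,096.84 ÷ 12 = $1,508.07
Shortage spread = $646.08 / 12 = $53.84/mo
New monthly escrow = $1,508.07 + $53.84 = $1,561.91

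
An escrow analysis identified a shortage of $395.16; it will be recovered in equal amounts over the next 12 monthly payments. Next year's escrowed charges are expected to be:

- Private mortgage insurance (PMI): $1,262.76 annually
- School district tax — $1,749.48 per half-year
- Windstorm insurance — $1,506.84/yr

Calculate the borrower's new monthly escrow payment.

Private mortgage insurance (PMI) = $1,262.76 annually
School district tax = $1,749.48 × 2 = $3,498.96 annually
Windstorm insurance = $1,506.84 annually
Yearly total = $6,268.56
Per month = $6,268.56 ÷ 12 = $522.38
Shortage per month = $395.16 ÷ 12 = $32.93
New monthly escrow = $522.38 + $32.93 = $555.31

$555.31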